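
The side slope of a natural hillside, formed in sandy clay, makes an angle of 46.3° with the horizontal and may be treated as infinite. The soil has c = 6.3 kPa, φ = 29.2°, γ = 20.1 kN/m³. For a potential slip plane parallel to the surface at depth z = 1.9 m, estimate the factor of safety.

FS = 0.86

For an infinite slope with a slip plane parallel to the surface (no pore pressure): FS = [c + γz cos²β tanφ] / [γz sinβ cosβ].
γz = 20.1·1.9 = 38.19 kN/m²
Numerator = 6.3 + 38.19·cos²46.3°·tan29.2° = 6.3 + 38.19·0.4773·0.5589 = 16.488 kPa
Denominator = 38.19·sin46.3°·cos46.3° = 38.19·0.7230·0.6909 = 19.075 kPa
FS = 16.488 / 19.075 = 0.864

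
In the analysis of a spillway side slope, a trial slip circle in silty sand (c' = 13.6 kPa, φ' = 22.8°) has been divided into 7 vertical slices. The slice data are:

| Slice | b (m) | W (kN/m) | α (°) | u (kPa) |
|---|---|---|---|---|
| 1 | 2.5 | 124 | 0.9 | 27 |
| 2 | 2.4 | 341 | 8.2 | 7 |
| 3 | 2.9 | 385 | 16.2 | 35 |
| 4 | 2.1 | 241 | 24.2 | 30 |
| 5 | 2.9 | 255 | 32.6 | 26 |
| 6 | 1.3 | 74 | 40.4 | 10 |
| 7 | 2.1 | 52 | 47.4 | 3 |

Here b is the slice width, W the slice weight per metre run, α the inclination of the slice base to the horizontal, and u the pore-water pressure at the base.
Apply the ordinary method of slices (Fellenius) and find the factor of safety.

FS = 1.38

Ordinary method of slices: FS = Σ[c'·Δl_i + (W_i cosα_i − u_i·Δl_i)·tanφ'] / Σ W_i sinα_i, with Δl_i = b_i / cosα_i.
Slice 1: Δl = 2.5/cos0.9° = 2.500 m; N'_1 = 124·cos0.9° − 27·2.500 = 56.5; c'Δl = 34.00; W sinα = 1.9
Slice 2: Δl = 2.4/cos8.2° = 2.425 m; N'_2 = 341·cos8.2° − 7·2.425 = 320.5; c'Δl = 32.98; W sinα = 48.6
Slice 3: Δl = 2.9/cos16.2° = 3.020 m; N'_3 = 385·cos16.2° − 35·3.020 = 264.0; c'Δl = 41.07; W sinα = 107.4
Slice 4: Δl = 2.1/cos24.2° = 2.302 m; N'_4 = 241·cos24.2° − 30·2.302 = 150.8; c'Δl = 31.31; W sinα = 98.8
Slice 5: Δl = 2.9/cos32.6° = 3.442 m; N'_5 = 255·cos32.6° − 26·3.442 = 125.3; c'Δl = 46.82; W sinα = 137.4
Slice 6: Δl = 1.3/cos40.4° = 1.707 m; N'_6 = 74·cos40.4° − 10·1.707 = 39.3; c'Δl = 23.22; W sinα = 48.0
Slice 7: Δl = 2.1/cos47.4° = 3.102 m; N'_7 = 52·cos47.4° − 3·3.102 = 25.9; c'Δl = 42.19; W sinα = 38.3
Σc'Δl = 251.6 kN/m; ΣN' = 982.3 kN/m; ΣW sinα = 480.4 kN/m
Resisting = 251.6 + 982.3·tan22.8° = 251.6 + 412.9 = 664.5 kN/m
FS = 664.5 / 480.4 = 1.383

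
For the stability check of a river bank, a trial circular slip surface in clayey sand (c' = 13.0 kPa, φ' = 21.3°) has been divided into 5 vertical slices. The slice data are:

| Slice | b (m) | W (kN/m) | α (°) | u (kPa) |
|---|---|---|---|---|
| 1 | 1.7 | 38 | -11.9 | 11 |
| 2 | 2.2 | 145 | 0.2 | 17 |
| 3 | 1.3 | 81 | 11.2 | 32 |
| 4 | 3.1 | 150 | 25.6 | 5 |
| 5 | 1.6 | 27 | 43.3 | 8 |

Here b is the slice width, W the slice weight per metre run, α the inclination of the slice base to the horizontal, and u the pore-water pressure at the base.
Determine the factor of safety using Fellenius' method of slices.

FS = 2.75

Ordinary method of slices: FS = Σ[c'·Δl_i + (W_i cosα_i − u_i·Δl_i)·tanφ'] / Σ W_i sinα_i, with Δl_i = b_i / cosα_i.
Slice 1: Δl = 1.7/cos(-11.9°) = 1.737 m; N'_1 = 38·cos(-11.9°) − 11·1.737 = 18.1; c'Δl = 22.59; W sinα = -7.8
Slice 2: Δl = 2.2/cos0.2° = 2.200 m; N'_2 = 145·cos0.2° − 17·2.200 = 107.6; c'Δl = 28.60; W sinα = 0.5
Slice 3: Δl = 1.3/cos11.2° = 1.325 m; N'_3 = 81·cos11.2° − 32·1.325 = 37.0; c'Δl = 17.23; W sinα = 15.7
Slice 4: Δl = 3.1/cos25.6° = 3.437 m; N'_4 = 150·cos25.6° − 5·3.437 = 118.1; c'Δl = 44.69; W sinα = 64.8
Slice 5: Δl = 1.6/cos43.3° = 2.198 m; N'_5 = 27·cos43.3° − 8·2.198 = 2.1; c'Δl = 28.58; W sinα = 18.5
Σc'Δl = 141.7 kN/m; ΣN' = 282.9 kN/m; ΣW sinα = 91.7 kN/m
Resisting = 141.7 + 282.9·tan21.3° = 141.7 + 110.3 = 252.0 kN/m
FS = 252.0 / 91.7 = 2.747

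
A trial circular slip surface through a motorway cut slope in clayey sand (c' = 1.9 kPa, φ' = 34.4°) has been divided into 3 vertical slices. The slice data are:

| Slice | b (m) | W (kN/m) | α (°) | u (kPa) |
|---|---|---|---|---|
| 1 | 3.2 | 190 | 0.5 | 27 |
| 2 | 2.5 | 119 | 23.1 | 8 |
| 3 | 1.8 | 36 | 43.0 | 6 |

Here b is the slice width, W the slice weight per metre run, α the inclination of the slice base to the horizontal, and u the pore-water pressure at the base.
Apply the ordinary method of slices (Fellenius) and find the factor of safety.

Ordinary method of slices: FS = Σ[c'·Δl_i + (W_i cosα_i − u_i·Δl_i)·tanφ'] / Σ W_i sinα_i, with Δl_i = b_i / cosα_i.
Slice 1: Δl = 3.2/cos0.5° = 3.200 m; N'_1 = 190·cos0.5° − 27·3.200 = 103.6; c'Δl = 6.08; W sinα = 1.7
Slice 2: Δl = 2.5/cos23.1° = 2.718 m; N'_2 = 119·cos23.1° − 8·2.718 = 87.7; c'Δl = 5.16; W sinα = 46.7
Slice 3: Δl = 1.8/cos43.0° = 2.461 m; N'_3 = 36·cos43.0° − 6·2.461 = 11.6; c'Δl = 4.68; W sinα = 24.6
Σc'Δl = 15.9 kN/m; ΣN' = 202.9 kN/m; ΣW sinα = 72.9 kN/m
Resisting = 15.9 + 202.9·tan34.4° = 15.9 + 138.9 = 154.8 kN/m
FS = 154.8 / 72.9 = 2.124

FS = 2.12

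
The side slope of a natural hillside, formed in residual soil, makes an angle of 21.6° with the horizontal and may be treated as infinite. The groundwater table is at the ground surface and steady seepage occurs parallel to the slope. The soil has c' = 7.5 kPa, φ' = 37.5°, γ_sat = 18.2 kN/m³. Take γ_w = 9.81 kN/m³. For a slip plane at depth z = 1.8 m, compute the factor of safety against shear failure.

With seepage parallel to the slope and the water table at the surface, the effective normal stress on the slip plane uses the buoyant unit weight γ' = γ_sat − γ_w while the driving shear stress uses γ_sat:
FS = [c' + γ' z cos²β tanφ'] / [γ_sat z sinβ cosβ]
γ' = 18.2 − 9.81 = 8.39 kN/m³
Numerator = 7.5 + 8.39·1.8·cos²21.6°·tan37.5° = 7.5 + 8.39·1.8·0.8645·0.7673 = 17.518 kPa
Denominator = 18.2·1.8·sin21.6°·cos21.6° = 18.2·1.8·0.3681·0.9298 = 11.213 kPa
FS = 17.518 / 11.213 = 1.562

FS = 1.56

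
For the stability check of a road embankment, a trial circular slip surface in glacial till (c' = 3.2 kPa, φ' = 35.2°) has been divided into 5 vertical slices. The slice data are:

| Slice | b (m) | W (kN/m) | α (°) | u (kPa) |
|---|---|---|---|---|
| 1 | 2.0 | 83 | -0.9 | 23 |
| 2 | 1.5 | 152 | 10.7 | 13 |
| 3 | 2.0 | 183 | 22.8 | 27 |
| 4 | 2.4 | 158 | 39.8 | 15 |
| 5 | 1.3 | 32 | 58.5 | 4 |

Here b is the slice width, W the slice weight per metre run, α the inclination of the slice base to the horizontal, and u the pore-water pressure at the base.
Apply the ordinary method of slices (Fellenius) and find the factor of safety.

Ordinary method of slices: FS = Σ[c'·Δl_i + (W_i cosα_i − u_i·Δl_i)·tanφ'] / Σ W_i sinα_i, with Δl_i = b_i / cosα_i.
Slice 1: Δl = 2.0/cos(-0.9°) = 2.000 m; N'_1 = 83·cos(-0.9°) − 23·2.000 = 37.0; c'Δl = 6.40; W sinα = -1.3
Slice 2: Δl = 1.5/cos10.7° = 1.527 m; N'_2 = 152·cos10.7° − 13·1.527 = 129.5; c'Δl = 4.88; W sinα = 28.2
Slice 3: Δl = 2.0/cos22.8° = 2.170 m; N'_3 = 183·cos22.8° − 27·2.170 = 110.1; c'Δl = 6.94; W sinα = 70.9
Slice 4: Δl = 2.4/cos39.8° = 3.124 m; N'_4 = 158·cos39.8° − 15·3.124 = 74.5; c'Δl = 10.00; W sinα = 101.1
Slice 5: Δl = 1.3/cos58.5° = 2.488 m; N'_5 = 32·cos58.5° − 4·2.488 = 6.8; c'Δl = 7.96; W sinα = 27.3
Σc'Δl = 36.2 kN/m; ΣN' = 357.9 kN/m; ΣW sinα = 226.3 kN/m
Resisting = 36.2 + 357.9·tan35.2° = 36.2 + 252.5 = 288.7 kN/m
FS = 288.7 / 226.3 = 1.276

FS = 1.28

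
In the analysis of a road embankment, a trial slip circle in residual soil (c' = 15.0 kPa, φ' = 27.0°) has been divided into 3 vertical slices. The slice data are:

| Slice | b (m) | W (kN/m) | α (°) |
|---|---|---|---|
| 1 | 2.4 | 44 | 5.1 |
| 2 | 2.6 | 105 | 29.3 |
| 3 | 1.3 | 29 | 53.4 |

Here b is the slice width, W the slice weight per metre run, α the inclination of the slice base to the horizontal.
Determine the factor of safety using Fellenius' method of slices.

FS = 2.44

Ordinary method of slices: FS = Σ[c'·Δl_i + (W_i cosα_i)·tanφ'] / Σ W_i sinα_i, with Δl_i = b_i / cosα_i.
Slice 1: Δl = 2.4/cos5.1° = 2.410 m; N'_1 = 44·cos5.1° = 43.8; c'Δl = 36.14; W sinα = 3.9
Slice 2: Δl = 2.6/cos29.3° = 2.981 m; N'_2 = 105·cos29.3° = 91.6; c'Δl = 44.72; W sinα = 51.4
Slice 3: Δl = 1.3/cos53.4° = 2.180 m; N'_3 = 29·cos53.4° = 17.3; c'Δl = 32.71; W sinα = 23.3
Σc'Δl = 113.6 kN/m; ΣN' = 152.7 kN/m; ΣW sinα = 78.6 kN/m
Resisting = 113.6 + 152.7·tan27.0° = 113.6 + 77.8 = 191.4 kN/m
FS = 191.4 / 78.6 = 2.435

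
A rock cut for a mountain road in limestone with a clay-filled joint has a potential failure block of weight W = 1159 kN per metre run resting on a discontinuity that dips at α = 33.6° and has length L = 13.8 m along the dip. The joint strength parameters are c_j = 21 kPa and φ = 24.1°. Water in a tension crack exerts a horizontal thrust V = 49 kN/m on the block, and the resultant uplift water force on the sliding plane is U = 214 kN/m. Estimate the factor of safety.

Resolving the block weight along and normal to the plane and applying the Mohr–Coulomb strength on the joint:
N' = W cosα − U − V sinα = 1159·cos33.6° − 214 − 49·sin33.6° = 724.2 kN/m
Driving force T = W sinα + V cosα = 1159·sin33.6° + 49·cos33.6° = 682.2 kN/m
Resisting force R = c_j·L + N'·tanφ = 21·13.8 + 724.2·tan24.1° = 289.8 + 324.0 = 613.8 kN/m
FS = R / T = 613.8 / 682.2 = 0.900

FS = 0.90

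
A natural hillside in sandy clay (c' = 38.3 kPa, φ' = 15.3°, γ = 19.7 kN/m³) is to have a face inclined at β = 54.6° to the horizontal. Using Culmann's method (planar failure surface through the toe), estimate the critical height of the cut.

H_c = 27.04 m

Culmann's analysis gives the critical failure plane at α_cr = (β + φ')/2 = (54.6 + 15.3)/2 = 35.0°, and the critical height
H_c = (4c'/γ) · sinβ cosφ' / [1 − cos(β − φ')]
    = (4·38.3/19.7) · sin54.6°·cos15.3° / [1 − cos(39.3°)]
    = 7.777 · 0.8151·0.9646 / [1 − 0.7738]
    = 7.777 · 0.7862 / 0.2262
    = 27.04 m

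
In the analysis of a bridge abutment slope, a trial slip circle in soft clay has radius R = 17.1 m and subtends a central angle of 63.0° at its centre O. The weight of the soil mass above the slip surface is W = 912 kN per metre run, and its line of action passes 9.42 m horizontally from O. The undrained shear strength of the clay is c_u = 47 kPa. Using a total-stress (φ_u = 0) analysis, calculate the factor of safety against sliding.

Taking moments about the centre O, the resisting moment is provided by the undrained shear strength acting along the arc:
Arc length L_a = R·θ = 17.1·(63.0°·π/180) = 17.1·1.0996 = 18.80 m
M_R = c_u·L_a·R = 47·18.80·17.1 = 15111.5 kN·m/m
M_D = W·d = 912·9.42 = 8591.0 kN·m/m
FS = M_R / M_D = 15111.5 / 8591.0 = 1.759

FS = 1.76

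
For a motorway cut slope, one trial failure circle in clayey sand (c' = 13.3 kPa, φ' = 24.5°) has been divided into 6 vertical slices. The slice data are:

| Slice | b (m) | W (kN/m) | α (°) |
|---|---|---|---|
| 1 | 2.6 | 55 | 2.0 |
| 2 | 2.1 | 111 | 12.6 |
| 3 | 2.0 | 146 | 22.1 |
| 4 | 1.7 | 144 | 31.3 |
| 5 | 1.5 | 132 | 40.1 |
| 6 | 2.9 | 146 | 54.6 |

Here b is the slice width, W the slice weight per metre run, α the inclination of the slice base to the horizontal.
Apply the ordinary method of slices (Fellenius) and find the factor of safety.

Ordinary method of slices: FS = Σ[c'·Δl_i + (W_i cosα_i)·tanφ'] / Σ W_i sinα_i, with Δl_i = b_i / cosα_i.
Slice 1: Δl = 2.6/cos2.0° = 2.602 m; N'_1 = 55·cos2.0° = 55.0; c'Δl = 34.60; W sinα = 1.9
Slice 2: Δl = 2.1/cos12.6° = 2.152 m; N'_2 = 111·cos12.6° = 108.3; c'Δl = 28.62; W sinα = 24.2
Slice 3: Δl = 2.0/cos22.1° = 2.159 m; N'_3 = 146·cos22.1° = 135.3; c'Δl = 28.71; W sinα = 54.9
Slice 4: Δl = 1.7/cos31.3° = 1.990 m; N'_4 = 144·cos31.3° = 123.0; c'Δl = 26.46; W sinα = 74.8
Slice 5: Δl = 1.5/cos40.1° = 1.961 m; N'_5 = 132·cos40.1° = 101.0; c'Δl = 26.08; W sinα = 85.0
Slice 6: Δl = 2.9/cos54.6° = 5.006 m; N'_6 = 146·cos54.6° = 84.6; c'Δl = 66.58; W sinα = 119.0
Σc'Δl = 211.1 kN/m; ΣN' = 607.2 kN/m; ΣW sinα = 359.9 kN/m
Resisting = 211.1 + 607.2·tan24.5° = 211.1 + 276.7 = 487.8 kN/m
FS = 487.8 / 359.9 = 1.355

FS = 1.36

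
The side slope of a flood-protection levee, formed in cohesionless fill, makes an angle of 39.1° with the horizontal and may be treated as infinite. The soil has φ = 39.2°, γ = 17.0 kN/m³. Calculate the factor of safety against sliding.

For a dry cohesionless infinite slope the factor of safety is FS = tanφ / tanβ.
FS = tan39.2° / tan39.1° = 0.8156 / 0.8127 = 1.004

FS = 1.00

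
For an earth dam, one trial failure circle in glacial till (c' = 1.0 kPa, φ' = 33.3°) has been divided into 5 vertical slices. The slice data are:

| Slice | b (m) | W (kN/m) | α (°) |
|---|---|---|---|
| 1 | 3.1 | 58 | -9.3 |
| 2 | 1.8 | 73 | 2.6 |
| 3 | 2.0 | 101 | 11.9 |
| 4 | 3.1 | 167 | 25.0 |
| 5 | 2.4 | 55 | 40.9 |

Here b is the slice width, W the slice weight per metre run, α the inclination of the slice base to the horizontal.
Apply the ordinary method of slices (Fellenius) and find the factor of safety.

Ordinary method of slices: FS = Σ[c'·Δl_i + (W_i cosα_i)·tanφ'] / Σ W_i sinα_i, with Δl_i = b_i / cosα_i.
Slice 1: Δl = 3.1/cos(-9.3°) = 3.141 m; N'_1 = 58·cos(-9.3°) = 57.2; c'Δl = 3.14; W sinα = -9.4
Slice 2: Δl = 1.8/cos2.6° = 1.802 m; N'_2 = 73·cos2.6° = 72.9; c'Δl = 1.80; W sinα = 3.3
Slice 3: Δl = 2.0/cos11.9° = 2.044 m; N'_3 = 101·cos11.9° = 98.8; c'Δl = 2.04; W sinα = 20.8
Slice 4: Δl = 3.1/cos25.0° = 3.420 m; N'_4 = 167·cos25.0° = 151.4; c'Δl = 3.42; W sinα = 70.6
Slice 5: Δl = 2.4/cos40.9° = 3.175 m; N'_5 = 55·cos40.9° = 41.6; c'Δl = 3.18; W sinα = 36.0
Σc'Δl = 13.6 kN/m; ΣN' = 421.9 kN/m; ΣW sinα = 121.4 kN/m
Resisting = 13.6 + 421.9·tan33.3° = 13.6 + 277.1 = 290.7 kN/m
FS = 290.7 / 121.4 = 2.396

FS = 2.40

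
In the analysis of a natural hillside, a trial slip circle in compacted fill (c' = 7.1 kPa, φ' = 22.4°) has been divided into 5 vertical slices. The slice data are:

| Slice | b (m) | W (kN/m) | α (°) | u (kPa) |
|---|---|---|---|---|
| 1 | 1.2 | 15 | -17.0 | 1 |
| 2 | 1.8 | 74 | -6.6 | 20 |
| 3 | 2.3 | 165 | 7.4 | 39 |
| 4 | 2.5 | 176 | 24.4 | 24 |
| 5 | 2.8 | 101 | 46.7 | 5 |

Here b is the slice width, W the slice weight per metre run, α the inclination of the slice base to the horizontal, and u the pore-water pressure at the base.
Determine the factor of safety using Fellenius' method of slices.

FS = 1.27

Ordinary method of slices: FS = Σ[c'·Δl_i + (W_i cosα_i − u_i·Δl_i)·tanφ'] / Σ W_i sinα_i, with Δl_i = b_i / cosα_i.
Slice 1: Δl = 1.2/cos(-17.0°) = 1.255 m; N'_1 = 15·cos(-17.0°) − 1·1.255 = 13.1; c'Δl = 8.91; W sinα = -4.4
Slice 2: Δl = 1.8/cos(-6.6°) = 1.812 m; N'_2 = 74·cos(-6.6°) − 20·1.812 = 37.3; c'Δl = 12.87; W sinα = -8.5
Slice 3: Δl = 2.3/cos7.4° = 2.319 m; N'_3 = 165·cos7.4° − 39·2.319 = 73.2; c'Δl = 16.47; W sinα = 21.3
Slice 4: Δl = 2.5/cos24.4° = 2.745 m; N'_4 = 176·cos24.4° − 24·2.745 = 94.4; c'Δl = 19.49; W sinα = 72.7
Slice 5: Δl = 2.8/cos46.7° = 4.083 m; N'_5 = 101·cos46.7° − 5·4.083 = 48.9; c'Δl = 28.99; W sinα = 73.5
Σc'Δl = 86.7 kN/m; ΣN' = 266.8 kN/m; ΣW sinα = 154.6 kN/m
Resisting = 86.7 + 266.8·tan22.4° = 86.7 + 110.0 = 196.7 kN/m
FS = 196.7 / 154.6 = 1.272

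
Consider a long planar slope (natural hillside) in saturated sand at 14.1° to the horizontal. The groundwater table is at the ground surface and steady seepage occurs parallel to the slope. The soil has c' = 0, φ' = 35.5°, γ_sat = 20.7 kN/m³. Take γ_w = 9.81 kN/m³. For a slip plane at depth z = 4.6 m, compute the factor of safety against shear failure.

FS = 1.49

With seepage parallel to the slope and the water table at the surface, the effective normal stress on the slip plane uses the buoyant unit weight γ' = γ_sat − γ_w while the driving shear stress uses γ_sat:
FS = [c' + γ' z cos²β tanφ'] / [γ_sat z sinβ cosβ]
(For c' = 0 this reduces to FS = (γ'/γ_sat)·tanφ'/tanβ.)
γ' = 20.7 − 9.81 = 10.89 kN/m³
Numerator = 0.0 + 10.89·4.6·cos²14.1°·tan35.5° = 0.0 + 10.89·4.6·0.9407·0.7133 = 33.611 kPa
Denominator = 20.7·4.6·sin14.1°·cos14.1° = 20.7·4.6·0.2436·0.9699 = 22.498 kPa
FS = 33.611 / 22.498 = 1.494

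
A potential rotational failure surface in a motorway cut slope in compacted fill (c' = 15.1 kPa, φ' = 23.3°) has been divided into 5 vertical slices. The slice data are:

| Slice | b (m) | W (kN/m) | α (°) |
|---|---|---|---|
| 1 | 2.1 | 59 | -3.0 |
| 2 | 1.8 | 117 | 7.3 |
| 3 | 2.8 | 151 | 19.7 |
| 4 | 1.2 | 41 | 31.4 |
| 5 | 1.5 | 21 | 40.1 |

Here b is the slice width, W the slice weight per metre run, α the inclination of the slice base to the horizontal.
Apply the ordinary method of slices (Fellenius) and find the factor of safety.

FS = 3.21

Ordinary method of slices: FS = Σ[c'·Δl_i + (W_i cosα_i)·tanφ'] / Σ W_i sinα_i, with Δl_i = b_i / cosα_i.
Slice 1: Δl = 2.1/cos(-3.0°) = 2.103 m; N'_1 = 59·cos(-3.0°) = 58.9; c'Δl = 31.75; W sinα = -3.1
Slice 2: Δl = 1.8/cos7.3° = 1.815 m; N'_2 = 117·cos7.3° = 116.1; c'Δl = 27.40; W sinα = 14.9
Slice 3: Δl = 2.8/cos19.7° = 2.974 m; N'_3 = 151·cos19.7° = 142.2; c'Δl = 44.91; W sinα = 50.9
Slice 4: Δl = 1.2/cos31.4° = 1.406 m; N'_4 = 41·cos31.4° = 35.0; c'Δl = 21.23; W sinα = 21.4
Slice 5: Δl = 1.5/cos40.1° = 1.961 m; N'_5 = 21·cos40.1° = 16.1; c'Δl = 29.61; W sinα = 13.5
Σc'Δl = 154.9 kN/m; ΣN' = 368.2 kN/m; ΣW sinα = 97.6 kN/m
Resisting = 154.9 + 368.2·tan23.3° = 154.9 + 158.6 = 313.5 kN/m
FS = 313.5 / 97.6 = 3.213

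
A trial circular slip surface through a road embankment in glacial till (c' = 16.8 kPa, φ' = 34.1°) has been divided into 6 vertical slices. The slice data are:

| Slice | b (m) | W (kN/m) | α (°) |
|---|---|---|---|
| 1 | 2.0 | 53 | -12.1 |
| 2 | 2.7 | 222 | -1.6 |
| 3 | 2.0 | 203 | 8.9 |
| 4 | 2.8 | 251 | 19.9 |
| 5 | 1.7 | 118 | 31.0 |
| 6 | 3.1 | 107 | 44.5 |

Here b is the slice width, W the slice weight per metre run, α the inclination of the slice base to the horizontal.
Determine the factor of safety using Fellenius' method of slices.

Ordinary method of slices: FS = Σ[c'·Δl_i + (W_i cosα_i)·tanφ'] / Σ W_i sinα_i, with Δl_i = b_i / cosα_i.
Slice 1: Δl = 2.0/cos(-12.1°) = 2.045 m; N'_1 = 53·cos(-12.1°) = 51.8; c'Δl = 34.36; W sinα = -11.1
Slice 2: Δl = 2.7/cos(-1.6°) = 2.701 m; N'_2 = 222·cos(-1.6°) = 221.9; c'Δl = 45.38; W sinα = -6.2
Slice 3: Δl = 2.0/cos8.9° = 2.024 m; N'_3 = 203·cos8.9° = 200.6; c'Δl = 34.01; W sinα = 31.4
Slice 4: Δl = 2.8/cos19.9° = 2.978 m; N'_4 = 251·cos19.9° = 236.0; c'Δl = 50.03; W sinα = 85.4
Slice 5: Δl = 1.7/cos31.0° = 1.983 m; N'_5 = 118·cos31.0° = 101.1; c'Δl = 33.32; W sinα = 60.8
Slice 6: Δl = 3.1/cos44.5° = 4.346 m; N'_6 = 107·cos44.5° = 76.3; c'Δl = 73.02; W sinα = 75.0
Σc'Δl = 270.1 kN/m; ΣN' = 887.8 kN/m; ΣW sinα = 235.3 kN/m
Resisting = 270.1 + 887.8·tan34.1° = 270.1 + 601.1 = 871.2 kN/m
FS = 871.2 / 235.3 = 3.702

FS = 3.70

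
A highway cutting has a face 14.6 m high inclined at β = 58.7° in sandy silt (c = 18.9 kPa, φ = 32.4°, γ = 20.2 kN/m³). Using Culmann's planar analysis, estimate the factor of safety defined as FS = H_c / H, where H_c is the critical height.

FS = 1.79

H_c = (4c/γ) · sinβ cosφ / [1 − cos(β − φ)]
    = (4·18.9/20.2) · sin58.7°·cos32.4° / [1 − cos26.3°]
    = 3.743 · 0.7214 / 0.1035 = 26.08 m
FS = H_c / H = 26.08 / 14.6 = 1.787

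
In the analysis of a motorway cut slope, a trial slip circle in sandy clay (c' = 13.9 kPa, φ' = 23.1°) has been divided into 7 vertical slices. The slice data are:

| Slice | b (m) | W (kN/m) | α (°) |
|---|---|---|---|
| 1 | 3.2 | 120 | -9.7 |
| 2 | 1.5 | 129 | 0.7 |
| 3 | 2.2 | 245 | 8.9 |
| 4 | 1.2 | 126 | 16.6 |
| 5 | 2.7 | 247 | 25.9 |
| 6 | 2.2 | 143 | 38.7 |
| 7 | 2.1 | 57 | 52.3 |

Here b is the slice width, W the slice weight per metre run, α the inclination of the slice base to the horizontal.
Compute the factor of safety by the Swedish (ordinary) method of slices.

Ordinary method of slices: FS = Σ[c'·Δl_i + (W_i cosα_i)·tanφ'] / Σ W_i sinα_i, with Δl_i = b_i / cosα_i.
Slice 1: Δl = 3.2/cos(-9.7°) = 3.246 m; N'_1 = 120·cos(-9.7°) = 118.3; c'Δl = 45.13; W sinα = -20.2
Slice 2: Δl = 1.5/cos0.7° = 1.500 m; N'_2 = 129·cos0.7° = 129.0; c'Δl = 20.85; W sinα = 1.6
Slice 3: Δl = 2.2/cos8.9° = 2.227 m; N'_3 = 245·cos8.9° = 242.1; c'Δl = 30.95; W sinα = 37.9
Slice 4: Δl = 1.2/cos16.6° = 1.252 m; N'_4 = 126·cos16.6° = 120.7; c'Δl = 17.41; W sinα = 36.0
Slice 5: Δl = 2.7/cos25.9° = 3.001 m; N'_5 = 247·cos25.9° = 222.2; c'Δl = 41.72; W sinα = 107.9
Slice 6: Δl = 2.2/cos38.7° = 2.819 m; N'_6 = 143·cos38.7° = 111.6; c'Δl = 39.18; W sinα = 89.4
Slice 7: Δl = 2.1/cos52.3° = 3.434 m; N'_7 = 57·cos52.3° = 34.9; c'Δl = 47.73; W sinα = 45.1
Σc'Δl = 243.0 kN/m; ΣN' = 978.7 kN/m; ΣW sinα = 297.7 kN/m
Resisting = 243.0 + 978.7·tan23.1° = 243.0 + 417.5 = 660.4 kN/m
FS = 660.4 / 297.7 = 2.219

FS = 2.22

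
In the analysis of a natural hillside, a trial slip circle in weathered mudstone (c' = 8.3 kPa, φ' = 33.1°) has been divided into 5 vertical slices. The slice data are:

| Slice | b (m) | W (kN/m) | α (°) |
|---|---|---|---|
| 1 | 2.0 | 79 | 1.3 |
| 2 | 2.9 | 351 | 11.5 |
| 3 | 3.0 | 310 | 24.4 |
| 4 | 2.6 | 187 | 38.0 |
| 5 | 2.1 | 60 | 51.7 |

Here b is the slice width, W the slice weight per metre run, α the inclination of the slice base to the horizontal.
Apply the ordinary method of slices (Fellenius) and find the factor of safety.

Ordinary method of slices: FS = Σ[c'·Δl_i + (W_i cosα_i)·tanφ'] / Σ W_i sinα_i, with Δl_i = b_i / cosα_i.
Slice 1: Δl = 2.0/cos1.3° = 2.001 m; N'_1 = 79·cos1.3° = 79.0; c'Δl = 16.60; W sinα = 1.8
Slice 2: Δl = 2.9/cos11.5° = 2.959 m; N'_2 = 351·cos11.5° = 344.0; c'Δl = 24.56; W sinα = 70.0
Slice 3: Δl = 3.0/cos24.4° = 3.294 m; N'_3 = 310·cos24.4° = 282.3; c'Δl = 27.34; W sinα = 128.1
Slice 4: Δl = 2.6/cos38.0° = 3.299 m; N'_4 = 187·cos38.0° = 147.4; c'Δl = 27.39; W sinα = 115.1
Slice 5: Δl = 2.1/cos51.7° = 3.388 m; N'_5 = 60·cos51.7° = 37.2; c'Δl = 28.12; W sinα = 47.1
Σc'Δl = 124.0 kN/m; ΣN' = 889.8 kN/m; ΣW sinα = 362.0 kN/m
Resisting = 124.0 + 889.8·tan33.1° = 124.0 + 580.0 = 704.1 kN/m
FS = 704.1 / 362.0 = 1.945

FS = 1.94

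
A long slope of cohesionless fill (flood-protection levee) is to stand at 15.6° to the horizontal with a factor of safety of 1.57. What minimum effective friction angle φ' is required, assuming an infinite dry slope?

φ' = 23.7°

FS = tanφ'/tanβ ⇒ tanφ' = FS · tanβ = 1.57 · tan15.6° = 0.4384
φ' = arctan(0.4384) = 23.67°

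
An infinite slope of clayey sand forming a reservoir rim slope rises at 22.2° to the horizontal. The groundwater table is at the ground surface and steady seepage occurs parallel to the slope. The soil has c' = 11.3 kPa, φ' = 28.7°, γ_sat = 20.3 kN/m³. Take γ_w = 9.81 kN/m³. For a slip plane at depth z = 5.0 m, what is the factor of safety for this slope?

FS = 1.01

With seepage parallel to the slope and the water table at the surface, the effective normal stress on the slip plane uses the buoyant unit weight γ' = γ_sat − γ_w while the driving shear stress uses γ_sat:
FS = [c' + γ' z cos²β tanφ'] / [γ_sat z sinβ cosβ]
γ' = 20.3 − 9.81 = 10.49 kN/m³
Numerator = 11.3 + 10.49·5.0·cos²22.2°·tan28.7° = 11.3 + 10.49·5.0·0.8572·0.5475 = 35.916 kPa
Denominator = 20.3·5.0·sin22.2°·cos22.2° = 20.3·5.0·0.3778·0.9259 = 35.508 kPa
FS = 35.916 / 35.508 = 1.011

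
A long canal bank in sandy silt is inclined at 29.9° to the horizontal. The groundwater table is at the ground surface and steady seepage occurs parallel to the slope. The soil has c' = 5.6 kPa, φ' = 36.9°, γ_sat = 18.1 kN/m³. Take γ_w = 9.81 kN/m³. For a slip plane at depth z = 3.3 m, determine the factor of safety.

FS = 0.81

With seepage parallel to the slope and the water table at the surface, the effective normal stress on the slip plane uses the buoyant unit weight γ' = γ_sat − γ_w while the driving shear stress uses γ_sat:
FS = [c' + γ' z cos²β tanφ'] / [γ_sat z sinβ cosβ]
γ' = 18.1 − 9.81 = 8.29 kN/m³
Numerator = 5.6 + 8.29·3.3·cos²29.9°·tan36.9° = 5.6 + 8.29·3.3·0.7515·0.7508 = 21.036 kPa
Denominator = 18.1·3.3·sin29.9°·cos29.9° = 18.1·3.3·0.4985·0.8669 = 25.812 kPa
FS = 21.036 / 25.812 = 0.815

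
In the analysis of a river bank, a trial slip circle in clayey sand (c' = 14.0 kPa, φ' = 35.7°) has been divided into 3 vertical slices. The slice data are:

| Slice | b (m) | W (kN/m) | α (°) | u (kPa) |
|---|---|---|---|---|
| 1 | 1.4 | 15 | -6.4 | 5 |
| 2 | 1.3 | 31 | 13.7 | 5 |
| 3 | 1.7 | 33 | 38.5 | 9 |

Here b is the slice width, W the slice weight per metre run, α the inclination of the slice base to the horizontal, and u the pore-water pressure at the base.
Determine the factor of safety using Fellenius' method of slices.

Ordinary method of slices: FS = Σ[c'·Δl_i + (W_i cosα_i − u_i·Δl_i)·tanφ'] / Σ W_i sinα_i, with Δl_i = b_i / cosα_i.
Slice 1: Δl = 1.4/cos(-6.4°) = 1.409 m; N'_1 = 15·cos(-6.4°) − 5·1.409 = 7.9; c'Δl = 19.72; W sinα = -1.7
Slice 2: Δl = 1.3/cos13.7° = 1.338 m; N'_2 = 31·cos13.7° − 5·1.338 = 23.4; c'Δl = 18.73; W sinα = 7.3
Slice 3: Δl = 1.7/cos38.5° = 2.172 m; N'_3 = 33·cos38.5° − 9·2.172 = 6.3; c'Δl = 30.41; W sinα = 20.5
Σc'Δl = 68.9 kN/m; ΣN' = 37.6 kN/m; ΣW sinα = 26.2 kN/m
Resisting = 68.9 + 37.6·tan35.7° = 68.9 + 27.0 = 95.9 kN/m
FS = 95.9 / 26.2 = 3.657

FS = 3.66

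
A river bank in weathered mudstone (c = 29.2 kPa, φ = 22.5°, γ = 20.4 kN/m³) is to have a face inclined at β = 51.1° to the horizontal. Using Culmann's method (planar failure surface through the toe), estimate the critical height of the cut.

H_c = 33.74 m

Culmann's analysis gives the critical failure plane at α_cr = (β + φ)/2 = (51.1 + 22.5)/2 = 36.8°, and the critical height
H_c = (4c/γ) · sinβ cosφ / [1 − cos(β − φ)]
    = (4·29.2/20.4) · sin51.1°·cos22.5° / [1 − cos(28.6°)]
    = 5.725 · 0.7782·0.9239 / [1 − 0.8780]
    = 5.725 · 0.7190 / 0.1220
    = 33.74 m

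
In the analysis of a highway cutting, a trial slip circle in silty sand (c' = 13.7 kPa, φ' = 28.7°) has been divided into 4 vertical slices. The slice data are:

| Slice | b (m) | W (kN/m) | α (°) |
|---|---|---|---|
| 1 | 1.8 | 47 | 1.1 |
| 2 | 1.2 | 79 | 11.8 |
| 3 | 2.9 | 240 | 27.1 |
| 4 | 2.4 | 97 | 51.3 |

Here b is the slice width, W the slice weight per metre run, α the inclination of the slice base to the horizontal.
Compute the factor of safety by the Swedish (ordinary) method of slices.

FS = 1.77

Ordinary method of slices: FS = Σ[c'·Δl_i + (W_i cosα_i)·tanφ'] / Σ W_i sinα_i, with Δl_i = b_i / cosα_i.
Slice 1: Δl = 1.8/cos1.1° = 1.800 m; N'_1 = 47·cos1.1° = 47.0; c'Δl = 24.66; W sinα = 0.9
Slice 2: Δl = 1.2/cos11.8° = 1.226 m; N'_2 = 79·cos11.8° = 77.3; c'Δl = 16.79; W sinα = 16.2
Slice 3: Δl = 2.9/cos27.1° = 3.258 m; N'_3 = 240·cos27.1° = 213.7; c'Δl = 44.63; W sinα = 109.3
Slice 4: Δl = 2.4/cos51.3° = 3.839 m; N'_4 = 97·cos51.3° = 60.6; c'Δl = 52.59; W sinα = 75.7
Σc'Δl = 138.7 kN/m; ΣN' = 398.6 kN/m; ΣW sinα = 202.1 kN/m
Resisting = 138.7 + 398.6·tan28.7° = 138.7 + 218.2 = 356.9 kN/m
FS = 356.9 / 202.1 = 1.766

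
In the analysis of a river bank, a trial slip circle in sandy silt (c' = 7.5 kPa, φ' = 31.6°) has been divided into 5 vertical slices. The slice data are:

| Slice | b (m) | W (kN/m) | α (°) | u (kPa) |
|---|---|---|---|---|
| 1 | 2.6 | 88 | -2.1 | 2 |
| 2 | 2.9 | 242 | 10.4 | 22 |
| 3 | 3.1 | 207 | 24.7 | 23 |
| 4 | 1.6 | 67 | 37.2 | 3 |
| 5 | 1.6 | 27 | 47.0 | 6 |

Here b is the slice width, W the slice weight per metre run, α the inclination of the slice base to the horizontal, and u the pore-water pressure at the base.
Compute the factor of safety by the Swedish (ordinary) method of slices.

Ordinary method of slices: FS = Σ[c'·Δl_i + (W_i cosα_i − u_i·Δl_i)·tanφ'] / Σ W_i sinα_i, with Δl_i = b_i / cosα_i.
Slice 1: Δl = 2.6/cos(-2.1°) = 2.602 m; N'_1 = 88·cos(-2.1°) − 2·2.602 = 82.7; c'Δl = 19.51; W sinα = -3.2
Slice 2: Δl = 2.9/cos10.4° = 2.948 m; N'_2 = 242·cos10.4° − 22·2.948 = 173.2; c'Δl = 22.11; W sinα = 43.7
Slice 3: Δl = 3.1/cos24.7° = 3.412 m; N'_3 = 207·cos24.7° − 23·3.412 = 109.6; c'Δl = 25.59; W sinα = 86.5
Slice 4: Δl = 1.6/cos37.2° = 2.009 m; N'_4 = 67·cos37.2° − 3·2.009 = 47.3; c'Δl = 15.07; W sinα = 40.5
Slice 5: Δl = 1.6/cos47.0° = 2.346 m; N'_5 = 27·cos47.0° − 6·2.346 = 4.3; c'Δl = 17.60; W sinα = 19.7
Σc'Δl = 99.9 kN/m; ΣN' = 417.2 kN/m; ΣW sinα = 187.2 kN/m
Resisting = 99.9 + 417.2·tan31.6° = 99.9 + 256.6 = 356.5 kN/m
FS = 356.5 / 187.2 = 1.904

FS = 1.90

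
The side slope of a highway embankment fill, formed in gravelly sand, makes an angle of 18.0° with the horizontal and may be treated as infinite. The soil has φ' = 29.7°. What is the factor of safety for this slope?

For a dry cohesionless infinite slope the factor of safety is FS = tanφ' / tanβ.
FS = tan29.7° / tan18.0° = 0.5704 / 0.3249 = 1.755

FS = 1.76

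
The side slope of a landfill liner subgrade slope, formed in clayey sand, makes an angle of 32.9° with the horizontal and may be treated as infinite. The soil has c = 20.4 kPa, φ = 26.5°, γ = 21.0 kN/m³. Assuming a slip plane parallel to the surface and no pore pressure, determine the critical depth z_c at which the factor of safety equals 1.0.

Setting FS = 1.00 in FS = [c + γz cos²β tanφ] / [γz sinβ cosβ] and solving for z:
z = c / [γ cosβ (FS·sinβ − cosβ·tanφ)]
  = 20.4 / [21.0·cos32.9°·(1.00·sin32.9° − cos32.9°·tan26.5°)]
  = 20.4 / [21.0·0.8396·(1.00·0.5432 − 0.8396·0.4986)]
  = 20.4 / 2.1962 = 9.289 m

z_c = 9.29 m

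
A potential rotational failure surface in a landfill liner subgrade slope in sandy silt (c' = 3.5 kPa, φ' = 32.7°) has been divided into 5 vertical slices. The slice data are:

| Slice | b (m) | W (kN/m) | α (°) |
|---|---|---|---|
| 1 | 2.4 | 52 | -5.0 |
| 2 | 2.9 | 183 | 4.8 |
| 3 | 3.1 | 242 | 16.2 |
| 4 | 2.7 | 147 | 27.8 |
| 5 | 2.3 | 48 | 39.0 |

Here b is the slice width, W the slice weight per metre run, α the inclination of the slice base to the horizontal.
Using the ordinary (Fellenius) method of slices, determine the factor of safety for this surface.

Ordinary method of slices: FS = Σ[c'·Δl_i + (W_i cosα_i)·tanφ'] / Σ W_i sinα_i, with Δl_i = b_i / cosα_i.
Slice 1: Δl = 2.4/cos(-5.0°) = 2.409 m; N'_1 = 52·cos(-5.0°) = 51.8; c'Δl = 8.43; W sinα = -4.5
Slice 2: Δl = 2.9/cos4.8° = 2.910 m; N'_2 = 183·cos4.8° = 182.4; c'Δl = 10.19; W sinα = 15.3
Slice 3: Δl = 3.1/cos16.2° = 3.228 m; N'_3 = 242·cos16.2° = 232.4; c'Δl = 11.30; W sinα = 67.5
Slice 4: Δl = 2.7/cos27.8° = 3.052 m; N'_4 = 147·cos27.8° = 130.0; c'Δl = 10.68; W sinα = 68.6
Slice 5: Δl = 2.3/cos39.0° = 2.960 m; N'_5 = 48·cos39.0° = 37.3; c'Δl = 10.36; W sinα = 30.2
Σc'Δl = 51.0 kN/m; ΣN' = 633.9 kN/m; ΣW sinα = 177.1 kN/m
Resisting = 51.0 + 633.9·tan32.7° = 51.0 + 406.9 = 457.9 kN/m
FS = 457.9 / 177.1 = 2.586

FS = 2.59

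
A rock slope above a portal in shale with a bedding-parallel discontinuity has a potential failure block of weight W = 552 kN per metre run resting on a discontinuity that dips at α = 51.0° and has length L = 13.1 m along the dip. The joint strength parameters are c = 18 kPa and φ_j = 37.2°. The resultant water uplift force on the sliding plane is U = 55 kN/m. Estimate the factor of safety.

FS = 1.07

Resolving the block weight along and normal to the plane and applying the Mohr–Coulomb strength on the joint:
N' = W cosα − U = 552·cos51.0° − 55 = 292.4 kN/m
Driving force T = W sinα = 552·sin51.0° = 429.0 kN/m
Resisting force R = c·L + N'·tanφ_j = 18·13.1 + 292.4·tan37.2° = 235.8 + 221.9 = 457.7 kN/m
FS = R / T = 457.7 / 429.0 = 1.067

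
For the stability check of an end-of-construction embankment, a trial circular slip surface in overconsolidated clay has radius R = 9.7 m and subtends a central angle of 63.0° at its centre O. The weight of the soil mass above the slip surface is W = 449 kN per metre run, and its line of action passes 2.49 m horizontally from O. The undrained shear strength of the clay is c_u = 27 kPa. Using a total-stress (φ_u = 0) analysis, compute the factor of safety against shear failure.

FS = 2.50

Taking moments about the centre O, the resisting moment is provided by the undrained shear strength acting along the arc:
Arc length L_a = R·θ = 9.7·(63.0°·π/180) = 9.7·1.0996 = 10.67 m
M_R = c_u·L_a·R = 27·10.67·9.7 = 2793.3 kN·m/m
M_D = W·d = 449·2.49 = 1118.0 kN·m/m
FS = M_R / M_D = 2793.3 / 1118.0 = 2.499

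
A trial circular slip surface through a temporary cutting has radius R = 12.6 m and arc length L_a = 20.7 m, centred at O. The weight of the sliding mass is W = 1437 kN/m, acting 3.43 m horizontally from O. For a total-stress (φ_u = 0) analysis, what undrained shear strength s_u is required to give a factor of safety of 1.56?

FS = s_u·L_a·R / (W·d), so s_u = FS·W·d / (L_a·R).
s_u = 1.56·1437·3.43 / (20.70·12.6) = 7689.1 / 260.82 = 29.48 kPa

s_u = 29.5 kPa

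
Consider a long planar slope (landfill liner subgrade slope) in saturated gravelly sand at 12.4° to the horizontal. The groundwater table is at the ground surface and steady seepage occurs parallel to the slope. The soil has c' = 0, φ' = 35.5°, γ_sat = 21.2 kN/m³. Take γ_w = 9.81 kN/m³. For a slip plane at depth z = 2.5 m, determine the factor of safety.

With seepage parallel to the slope and the water table at the surface, the effective normal stress on the slip plane uses the buoyant unit weight γ' = γ_sat − γ_w while the driving shear stress uses γ_sat:
FS = [c' + γ' z cos²β tanφ'] / [γ_sat z sinβ cosβ]
(For c' = 0 this reduces to FS = (γ'/γ_sat)·tanφ'/tanβ.)
γ' = 21.2 − 9.81 = 11.39 kN/m³
Numerator = 0.0 + 11.39·2.5·cos²12.4°·tan35.5° = 0.0 + 11.39·2.5·0.9539·0.7133 = 19.374 kPa
Denominator = 21.2·2.5·sin12.4°·cos12.4° = 21.2·2.5·0.2147·0.9767 = 11.115 kPa
FS = 19.374 / 11.115 = 1.743

FS = 1.74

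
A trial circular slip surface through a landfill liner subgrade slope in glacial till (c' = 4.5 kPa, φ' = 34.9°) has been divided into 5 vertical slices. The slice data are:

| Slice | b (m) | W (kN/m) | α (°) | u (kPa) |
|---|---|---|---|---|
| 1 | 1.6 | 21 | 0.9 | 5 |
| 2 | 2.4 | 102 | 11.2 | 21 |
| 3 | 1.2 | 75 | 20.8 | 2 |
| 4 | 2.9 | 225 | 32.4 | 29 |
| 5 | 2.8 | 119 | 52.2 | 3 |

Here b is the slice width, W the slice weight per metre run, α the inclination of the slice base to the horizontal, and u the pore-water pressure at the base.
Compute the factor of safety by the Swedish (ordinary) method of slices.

Ordinary method of slices: FS = Σ[c'·Δl_i + (W_i cosα_i − u_i·Δl_i)·tanφ'] / Σ W_i sinα_i, with Δl_i = b_i / cosα_i.
Slice 1: Δl = 1.6/cos0.9° = 1.600 m; N'_1 = 21·cos0.9° − 5·1.600 = 13.0; c'Δl = 7.20; W sinα = 0.3
Slice 2: Δl = 2.4/cos11.2° = 2.447 m; N'_2 = 102·cos11.2° − 21·2.447 = 48.7; c'Δl = 11.01; W sinα = 19.8
Slice 3: Δl = 1.2/cos20.8° = 1.284 m; N'_3 = 75·cos20.8° − 2·1.284 = 67.5; c'Δl = 5.78; W sinα = 26.6
Slice 4: Δl = 2.9/cos32.4° = 3.435 m; N'_4 = 225·cos32.4° − 29·3.435 = 90.4; c'Δl = 15.46; W sinα = 120.6
Slice 5: Δl = 2.8/cos52.2° = 4.568 m; N'_5 = 119·cos52.2° − 3·4.568 = 59.2; c'Δl = 20.56; W sinα = 94.0
Σc'Δl = 60.0 kN/m; ΣN' = 278.8 kN/m; ΣW sinα = 261.4 kN/m
Resisting = 60.0 + 278.8·tan34.9° = 60.0 + 194.5 = 254.5 kN/m
FS = 254.5 / 261.4 = 0.974

FS = 0.97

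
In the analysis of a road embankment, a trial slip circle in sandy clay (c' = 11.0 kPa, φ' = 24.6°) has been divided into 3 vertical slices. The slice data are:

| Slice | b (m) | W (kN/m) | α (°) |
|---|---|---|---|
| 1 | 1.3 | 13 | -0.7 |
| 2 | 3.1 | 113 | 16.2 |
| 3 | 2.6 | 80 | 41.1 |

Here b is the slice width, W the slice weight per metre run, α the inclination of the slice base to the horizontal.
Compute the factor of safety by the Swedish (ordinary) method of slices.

FS = 2.04

Ordinary method of slices: FS = Σ[c'·Δl_i + (W_i cosα_i)·tanφ'] / Σ W_i sinα_i, with Δl_i = b_i / cosα_i.
Slice 1: Δl = 1.3/cos(-0.7°) = 1.300 m; N'_1 = 13·cos(-0.7°) = 13.0; c'Δl = 14.30; W sinα = -0.2
Slice 2: Δl = 3.1/cos16.2° = 3.228 m; N'_2 = 113·cos16.2° = 108.5; c'Δl = 35.51; W sinα = 31.5
Slice 3: Δl = 2.6/cos41.1° = 3.450 m; N'_3 = 80·cos41.1° = 60.3; c'Δl = 37.95; W sinα = 52.6
Σc'Δl = 87.8 kN/m; ΣN' = 181.8 kN/m; ΣW sinα = 84.0 kN/m
Resisting = 87.8 + 181.8·tan24.6° = 87.8 + 83.2 = 171.0 kN/m
FS = 171.0 / 84.0 = 2.037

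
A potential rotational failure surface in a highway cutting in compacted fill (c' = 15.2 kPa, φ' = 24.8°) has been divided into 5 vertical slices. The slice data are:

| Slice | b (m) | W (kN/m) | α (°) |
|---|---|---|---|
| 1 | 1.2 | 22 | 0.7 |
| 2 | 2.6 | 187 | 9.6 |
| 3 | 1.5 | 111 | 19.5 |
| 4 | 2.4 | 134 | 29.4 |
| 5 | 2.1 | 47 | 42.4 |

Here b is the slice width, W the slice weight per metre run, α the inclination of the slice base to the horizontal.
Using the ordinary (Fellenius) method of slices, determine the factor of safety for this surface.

Ordinary method of slices: FS = Σ[c'·Δl_i + (W_i cosα_i)·tanφ'] / Σ W_i sinα_i, with Δl_i = b_i / cosα_i.
Slice 1: Δl = 1.2/cos0.7° = 1.200 m; N'_1 = 22·cos0.7° = 22.0; c'Δl = 18.24; W sinα = 0.3
Slice 2: Δl = 2.6/cos9.6° = 2.637 m; N'_2 = 187·cos9.6° = 184.4; c'Δl = 40.08; W sinα = 31.2
Slice 3: Δl = 1.5/cos19.5° = 1.591 m; N'_3 = 111·cos19.5° = 104.6; c'Δl = 24.19; W sinα = 37.1
Slice 4: Δl = 2.4/cos29.4° = 2.755 m; N'_4 = 134·cos29.4° = 116.7; c'Δl = 41.87; W sinα = 65.8
Slice 5: Δl = 2.1/cos42.4° = 2.844 m; N'_5 = 47·cos42.4° = 34.7; c'Δl = 43.23; W sinα = 31.7
Σc'Δl = 167.6 kN/m; ΣN' = 462.5 kN/m; ΣW sinα = 166.0 kN/m
Resisting = 167.6 + 462.5·tan24.8° = 167.6 + 213.7 = 381.3 kN/m
FS = 381.3 / 166.0 = 2.297

FS = 2.30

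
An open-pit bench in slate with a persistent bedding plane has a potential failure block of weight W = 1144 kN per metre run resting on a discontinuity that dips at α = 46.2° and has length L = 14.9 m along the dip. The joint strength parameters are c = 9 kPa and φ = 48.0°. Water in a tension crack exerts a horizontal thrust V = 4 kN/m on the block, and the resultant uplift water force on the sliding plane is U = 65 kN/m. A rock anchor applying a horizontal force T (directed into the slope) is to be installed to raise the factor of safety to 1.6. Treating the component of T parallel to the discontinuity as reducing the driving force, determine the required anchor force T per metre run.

Resolving forces along and normal to the sliding plane, with the horizontal anchor force T adding T·sinα to the effective normal force and T·cosα acting up the plane against the driving force:
FS = [cL + (W cosα − U − V sinα + T sinα) tanφ] / [W sinα + V cosα − T cosα]
Without the anchor: N' = 723.9 kN/m, driving T_d = 828.5 kN/m, resisting R = 9·14.9 + 723.9·tan48.0° = 938.1 kN/m, FS = 1.13.
Setting FS = 1.6 and solving for T:
1.6·(828.5 − T cos46.2°) = 938.1 + T sin46.2°·tan48.0°
T·(sin46.2°·tan48.0° + 1.6·cos46.2°) = 1.6·828.5 − 938.1
T·(0.7218·1.1106 + 1.6·0.6921) = 1325.5 − 938.1 = 387.4
T·1.9090 = 387.4
T = 203.0 kN/m

T = 203 kN/m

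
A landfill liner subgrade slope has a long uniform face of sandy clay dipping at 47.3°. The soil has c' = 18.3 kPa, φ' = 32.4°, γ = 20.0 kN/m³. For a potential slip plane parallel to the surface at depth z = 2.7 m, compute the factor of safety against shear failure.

For an infinite slope with a slip plane parallel to the surface (no pore pressure): FS = [c' + γz cos²β tanφ'] / [γz sinβ cosβ].
γz = 20.0·2.7 = 54.00 kN/m²
Numerator = 18.3 + 54.00·cos²47.3°·tan32.4° = 18.3 + 54.00·0.4599·0.6346 = 34.061 kPa
Denominator = 54.00·sin47.3°·cos47.3° = 54.00·0.7349·0.6782 = 26.913 kPa
FS = 34.061 / 26.913 = 1.266

FS = 1.27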